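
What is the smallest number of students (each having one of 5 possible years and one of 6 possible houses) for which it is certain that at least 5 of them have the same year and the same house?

There are 5 × 6 = 30 (year, house) combinations acting as pigeonholes.
With 30 × 4 = 120 students we could place exactly 4 in each, with no (year, house) pair reaching 5.
One more forces some (year, house) pair to hold 5, so 120 + 1 = 121.

121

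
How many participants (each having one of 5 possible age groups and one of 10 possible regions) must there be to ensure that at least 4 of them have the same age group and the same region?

151

There are 5 × 10 = 50 (age group, region) combinations acting as pigeonholes.
With 50 × 3 = 150 participants we could place exactly 3 in each, with no (age group, region) pair reaching 4.
One more forces some (age group, region) pair to hold 4, so 150 + 1 = 151.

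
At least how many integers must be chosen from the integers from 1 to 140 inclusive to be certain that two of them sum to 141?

71

Partition {1, …, 140} into 70 pairs: {1,140}, {2,139}, …, {70,71}.
Choosing 70 integers — say the integers 1 through 70 — takes one from each pair and avoids the property.
Choosing 71 forces two into the same pair by pigeonhole, and those sum to 141. So 71.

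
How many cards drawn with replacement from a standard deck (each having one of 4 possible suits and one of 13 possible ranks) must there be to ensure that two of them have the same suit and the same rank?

53

There are 4 × 13 = 52 (suit, rank) combinations acting as pigeonholes.
With 52 cards drawn with replacement from a standard deck we could place one in each, avoiding any repeat.
One more forces some (suit, rank) pair to hold 2, so 52 + 1 = 53.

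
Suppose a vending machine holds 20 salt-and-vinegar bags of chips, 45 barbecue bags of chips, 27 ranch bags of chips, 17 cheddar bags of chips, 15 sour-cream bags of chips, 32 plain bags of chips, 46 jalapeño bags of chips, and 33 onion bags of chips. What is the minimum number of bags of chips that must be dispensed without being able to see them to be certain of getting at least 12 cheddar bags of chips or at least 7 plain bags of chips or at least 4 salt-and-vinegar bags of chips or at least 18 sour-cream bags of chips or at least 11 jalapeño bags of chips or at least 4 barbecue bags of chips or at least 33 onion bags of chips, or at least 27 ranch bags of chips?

107

Each of the 8 flavors has its own threshold; avoid all of them simultaneously.
The worst case stops just short of every target: 3 salt-and-vinegar, 3 barbecue, 26 ranch, 11 cheddar, all 15 sour-cream, 6 plain, 10 jalapeño, 32 onion — 3 + 3 + 26 + 11 + 15 + 6 + 10 + 32 = 106 bags of chips.
One more bag of chips must push some flavor to its target, so 106 + 1 = 107.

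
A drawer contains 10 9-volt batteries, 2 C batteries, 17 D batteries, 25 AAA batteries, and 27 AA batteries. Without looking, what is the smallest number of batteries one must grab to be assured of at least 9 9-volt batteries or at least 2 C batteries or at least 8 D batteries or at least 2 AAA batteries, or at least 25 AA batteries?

42

The worst case stops just short of every target: 8 9-volt, 1 C, 7 D, 1 AAA, 24 AA — 8 + 1 + 7 + 1 + 24 = 41 batteries.
One more battery must push some type to its target, so 41 + 1 = 42.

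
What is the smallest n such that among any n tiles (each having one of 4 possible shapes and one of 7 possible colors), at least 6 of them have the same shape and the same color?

There are 4 × 7 = 28 (shape, color) combinations acting as pigeonholes.
With 28 × 5 = 140 tiles we could place exactly 5 in each, with no (shape, color) pair reaching 6.
One more forces some (shape, color) pair to hold 6, so 140 + 1 = 141.

141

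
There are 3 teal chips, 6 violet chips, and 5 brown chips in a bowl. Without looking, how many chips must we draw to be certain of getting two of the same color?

Treat the 3 colors as pigeonholes.
The worst case takes 1 chip of each color without reaching 2 of any: 3 × 1 = 3.
The next chip must bring some color to 2, so 3 + 1 = 4.

4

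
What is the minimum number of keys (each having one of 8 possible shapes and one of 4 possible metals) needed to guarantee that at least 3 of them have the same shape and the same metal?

There are 8 × 4 = 32 (shape, metal) combinations acting as pigeonholes.
With 32 × 2 = 64 keys we could place exactly 2 in each, with no (shape, metal) pair reaching 3.
One more forces some (shape, metal) pair to hold 3, so 64 + 1 = 65.

65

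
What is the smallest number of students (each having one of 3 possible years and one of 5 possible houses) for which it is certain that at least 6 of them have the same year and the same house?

76

There are 3 × 5 = 15 (year, house) combinations acting as pigeonholes.
With 15 × 5 = 75 students we could place exactly 5 in each, with no (year, house) pair reaching 6.
One more forces some (year, house) pair to hold 6, so 75 + 1 = 76.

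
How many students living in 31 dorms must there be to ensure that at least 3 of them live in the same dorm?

63

There are 31 dorms acting as pigeonholes.
With 31 × 2 = 62 students we could place exactly 2 in each, with no class reaching 3.
One more forces some class to hold 3, so 62 + 1 = 63.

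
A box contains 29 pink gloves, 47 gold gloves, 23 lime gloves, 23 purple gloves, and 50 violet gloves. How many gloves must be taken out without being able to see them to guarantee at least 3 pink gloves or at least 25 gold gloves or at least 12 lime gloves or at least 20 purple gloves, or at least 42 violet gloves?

The worst case stops just short of every target: 2 pink, 24 gold, 11 lime, 19 purple, 41 violet — 2 + 24 + 11 + 19 + 41 = 97 gloves.
One more glove must push some color to its target, so 97 + 1 = 98.

98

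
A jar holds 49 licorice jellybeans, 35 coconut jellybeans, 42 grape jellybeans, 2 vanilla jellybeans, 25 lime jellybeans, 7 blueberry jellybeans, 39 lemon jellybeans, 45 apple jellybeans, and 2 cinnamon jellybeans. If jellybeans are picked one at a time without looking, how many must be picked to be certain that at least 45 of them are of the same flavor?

Treat the 9 flavors as pigeonholes.
In the worst case we take at most 44 of each flavor, but all 35 coconut, all 42 grape, all 2 vanilla, all 25 lime, all 7 blueberry, all 39 lemon, and all 2 cinnamon (fewer than 44), giving 44 + 35 + 42 + 2 + 25 + 7 + 39 + 44 + 2 = 240.
One more jellybean then forces some flavor to 45, so 240 + 1 = 241.

241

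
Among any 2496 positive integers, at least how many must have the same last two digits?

25

There are 100 possible two-digit endings, which serve as the pigeonholes.
If each of the 100 possible two-digit endings held at most 24, the total would be at most 100 × 24 = 2400 < 2496, a contradiction.
So at least one holds ⌈2496/100⌉ = 25.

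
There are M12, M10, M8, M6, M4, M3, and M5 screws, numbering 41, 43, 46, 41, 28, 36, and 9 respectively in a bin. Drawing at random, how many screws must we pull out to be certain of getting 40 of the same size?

In the worst case we take at most 39 of each size, but all 28 M4, all 36 M3, and all 9 M5 (fewer than 39), giving 39 + 39 + 39 + 39 + 28 + 36 + 9 = 229.
One more screw then forces some size to 40, so 229 + 1 = 230.

230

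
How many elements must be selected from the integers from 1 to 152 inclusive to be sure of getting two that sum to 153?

Partition {1, …, 152} into 76 pairs: {1,152}, {2,151}, …, {76,77}.
Choosing 76 integers — say the integers 1 through 76 — takes one from each pair and avoids the property.
Choosing 77 forces two into the same pair by pigeonhole, and those sum to 153. So 77.

77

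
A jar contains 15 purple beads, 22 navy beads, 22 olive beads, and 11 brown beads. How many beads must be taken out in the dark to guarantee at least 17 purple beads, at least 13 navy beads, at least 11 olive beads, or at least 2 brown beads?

39

Each of the 4 colors has its own threshold; avoid all of them simultaneously.
The worst case stops just short of every target: all 15 purple, 12 navy, 10 olive, 1 brown — 15 + 12 + 10 + 1 = 38 beads.
One more bead must push some color to its target, so 38 + 1 = 39.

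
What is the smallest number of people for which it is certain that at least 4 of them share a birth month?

37

There are 12 months of the year acting as pigeonholes.
With 12 × 3 = 36 people we could place exactly 3 in each, with no class reaching 4.
One more forces some class to hold 4, so 36 + 1 = 37.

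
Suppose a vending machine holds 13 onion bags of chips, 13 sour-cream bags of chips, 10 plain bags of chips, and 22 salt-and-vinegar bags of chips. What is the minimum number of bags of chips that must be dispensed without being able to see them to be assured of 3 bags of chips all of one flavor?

Treat the 4 flavors as pigeonholes.
The worst case takes 2 bags of chips of each flavor without reaching 3 of any: 4 × 2 = 8.
The next bag of chips must bring some flavor to 3, so 8 + 1 = 9.

9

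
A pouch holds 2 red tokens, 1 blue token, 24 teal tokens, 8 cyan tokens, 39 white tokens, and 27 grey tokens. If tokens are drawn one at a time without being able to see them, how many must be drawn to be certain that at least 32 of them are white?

To avoid white tokens as long as possible, exhaust the other 5 colors first.
The worst case draws every non-white token first: 2 + 1 + 24 + 8 + 27 = 62.
The next 32 draws are then forced to be white, giving 62 + 32 = 94.

94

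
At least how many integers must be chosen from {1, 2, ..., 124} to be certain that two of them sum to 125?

63

Partition {1, …, 124} into 62 pairs: {1,124}, {2,123}, …, {62,63}.
Choosing 62 integers — say the integers 1 through 62 — takes one from each pair and avoids the property.
Choosing 63 forces two into the same pair by pigeonhole, and those sum to 125. So 63.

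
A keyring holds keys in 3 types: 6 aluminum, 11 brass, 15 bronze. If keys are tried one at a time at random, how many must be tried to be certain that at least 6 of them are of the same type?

Treat the 3 types as pigeonholes.
The worst case takes 5 keys of each type without reaching 6 of any: 3 × 5 = 15.
The next key must bring some type to 6, so 15 + 1 = 16.

16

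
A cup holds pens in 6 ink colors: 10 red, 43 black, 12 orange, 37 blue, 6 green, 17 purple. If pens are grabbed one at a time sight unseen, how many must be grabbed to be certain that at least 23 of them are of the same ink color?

Treat the 6 ink colors as pigeonholes.
In the worst case we take at most 22 of each ink color, but all 10 red, all 12 orange, all 6 green, and all 17 purple (fewer than 22), giving 10 + 22 + 12 + 22 + 6 + 17 = 89.
One more pen then forces some ink color to 23, so 89 + 1 = 90.

90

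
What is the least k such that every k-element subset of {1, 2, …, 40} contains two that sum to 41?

21

Partition {1, …, 40} into 20 pairs: {1,40}, {2,39}, …, {20,21}.
Choosing 20 integers — say the integers 1 through 20 — takes one from each pair and avoids the property.
Choosing 21 forces two into the same pair by pigeonhole, and those sum to 41. So 21.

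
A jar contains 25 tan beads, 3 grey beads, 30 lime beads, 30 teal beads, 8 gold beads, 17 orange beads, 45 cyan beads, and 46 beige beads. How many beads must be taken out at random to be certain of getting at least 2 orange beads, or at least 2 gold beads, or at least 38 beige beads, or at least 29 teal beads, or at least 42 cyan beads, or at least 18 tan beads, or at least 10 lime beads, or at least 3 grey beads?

The worst case stops just short of every target: 17 tan, 2 grey, 9 lime, 28 teal, 1 gold, 1 orange, 41 cyan, 37 beige — 17 + 2 + 9 + 28 + 1 + 1 + 41 + 37 = 136 beads.
One more bead must push some color to its target, so 136 + 1 = 137.

137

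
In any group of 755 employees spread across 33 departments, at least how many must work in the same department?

The 755 employees fall into 33 departments.
If each of the 33 departments held at most 22, the total would be at most 33 × 22 = 726 < 755, a contradiction.
So at least one holds ⌈755/33⌉ = 23.

23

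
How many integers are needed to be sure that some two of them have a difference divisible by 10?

11

Use the pigeonhole principle on residue classes: two integers differ by a multiple of 10 exactly when they share a remainder mod 10.
There are 10 residue classes mod 10, so 10 integers can all lie in distinct classes.
One more integer must repeat a residue, giving a difference divisible by 10. So n = 10 + 1 = 11.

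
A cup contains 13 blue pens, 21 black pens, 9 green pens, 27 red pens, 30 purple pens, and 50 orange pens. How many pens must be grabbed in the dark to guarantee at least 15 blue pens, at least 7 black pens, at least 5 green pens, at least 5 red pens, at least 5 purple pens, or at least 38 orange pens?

69

The worst case stops just short of every target: all 13 blue, 6 black, 4 green, 4 red, 4 purple, 37 orange — 13 + 6 + 4 + 4 + 4 + 37 = 68 pens.
One more pen must push some ink color to its target, so 68 + 1 = 69.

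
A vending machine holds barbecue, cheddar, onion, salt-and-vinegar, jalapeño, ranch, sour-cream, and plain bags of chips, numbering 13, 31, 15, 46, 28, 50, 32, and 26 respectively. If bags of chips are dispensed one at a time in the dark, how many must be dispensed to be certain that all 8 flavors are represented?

The hardest flavor to obtain is barbecue: we could draw every other bag of chips first — 241 − 13 = 228 bags of chips — without a single barbecue one.
The next draw must be barbecue, so 228 + 1 = 229.

229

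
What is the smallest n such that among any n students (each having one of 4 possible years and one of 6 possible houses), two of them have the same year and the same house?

There are 4 × 6 = 24 (year, house) combinations acting as pigeonholes.
With 24 students we could place one in each, avoiding any repeat.
One more forces some (year, house) pair to hold 2, so 24 + 1 = 25.

25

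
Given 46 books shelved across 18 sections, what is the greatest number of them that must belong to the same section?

If each of the 18 sections held at most 2, the total would be at most 18 × 2 = 36 < 46, a contradiction.
So at least one holds ⌈46/18⌉ = 3.

3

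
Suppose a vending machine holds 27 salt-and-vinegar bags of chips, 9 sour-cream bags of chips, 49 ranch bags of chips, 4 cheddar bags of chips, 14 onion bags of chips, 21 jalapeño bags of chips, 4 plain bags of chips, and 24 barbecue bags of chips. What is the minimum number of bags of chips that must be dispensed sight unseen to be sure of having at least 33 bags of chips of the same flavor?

136

In the worst case we take at most 32 of each flavor, but all 27 salt-and-vinegar, all 9 sour-cream, all 4 cheddar, all 14 onion, all 21 jalapeño, all 4 plain, and all 24 barbecue (fewer than 32), giving 27 + 9 + 32 + 4 + 14 + 21 + 4 + 24 = 135.
One more bag of chips then forces some flavor to 33, so 135 + 1 = 136.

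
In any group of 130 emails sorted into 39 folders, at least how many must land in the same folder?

4

The 130 emails fall into 39 folders.
If each of the 39 folders held at most 3, the total would be at most 39 × 3 = 117 < 130, a contradiction.
So at least one holds ⌈130/39⌉ = 4.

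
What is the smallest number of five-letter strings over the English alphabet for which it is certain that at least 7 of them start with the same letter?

157

There are 26 possible first letters acting as pigeonholes.
With 26 × 6 = 156 five-letter strings over the English alphabet we could place exactly 6 in each, with no class reaching 7.
One more forces some class to hold 7, so 156 + 1 = 157.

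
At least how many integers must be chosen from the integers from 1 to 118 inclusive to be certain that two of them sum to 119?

Partition {1, …, 118} into 59 pairs: {1,118}, {2,117}, …, {59,60}.
Choosing 59 integers — say the integers 1 through 59 — takes one from each pair and avoids the property.
Choosing 60 forces two into the same pair by pigeonhole, and those sum to 119. So 60.

60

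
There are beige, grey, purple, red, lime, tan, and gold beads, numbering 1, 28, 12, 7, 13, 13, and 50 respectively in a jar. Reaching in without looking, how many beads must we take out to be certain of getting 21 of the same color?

87

Treat the 7 colors as pigeonholes.
In the worst case we take at most 20 of each color, but all 1 beige, all 12 purple, all 7 red, all 13 lime, and all 13 tan (fewer than 20), giving 1 + 20 + 12 + 7 + 13 + 13 + 20 = 86.
One more bead then forces some color to 21, so 86 + 1 = 87.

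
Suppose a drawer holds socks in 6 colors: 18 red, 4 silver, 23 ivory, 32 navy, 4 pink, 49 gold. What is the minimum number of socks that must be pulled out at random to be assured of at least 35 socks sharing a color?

116

In the worst case we take at most 34 of each color, but all 18 red, all 4 silver, all 23 ivory, all 32 navy, and all 4 pink (fewer than 34), giving 18 + 4 + 23 + 32 + 4 + 34 = 115.
One more sock then forces some color to 35, so 115 + 1 = 116.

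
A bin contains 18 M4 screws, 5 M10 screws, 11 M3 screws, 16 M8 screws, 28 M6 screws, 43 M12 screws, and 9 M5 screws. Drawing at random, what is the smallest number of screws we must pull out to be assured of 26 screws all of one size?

Treat the 7 sizes as pigeonholes.
In the worst case we take at most 25 of each size, but all 18 M4, all 5 M10, all 11 M3, all 16 M8, and all 9 M5 (fewer than 25), giving 18 + 5 + 11 + 16 + 25 + 25 + 9 = 109.
One more screw then forces some size to 26, so 109 + 1 = 110.

110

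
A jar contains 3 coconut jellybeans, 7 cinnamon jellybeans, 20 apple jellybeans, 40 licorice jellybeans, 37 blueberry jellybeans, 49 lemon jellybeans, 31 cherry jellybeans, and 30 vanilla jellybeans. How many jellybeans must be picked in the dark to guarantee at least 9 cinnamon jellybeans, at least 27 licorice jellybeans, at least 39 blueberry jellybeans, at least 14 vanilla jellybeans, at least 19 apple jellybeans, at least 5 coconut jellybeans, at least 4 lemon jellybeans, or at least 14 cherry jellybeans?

121

Each of the 8 flavors has its own threshold; avoid all of them simultaneously.
The worst case stops just short of every target: all 3 coconut, all 7 cinnamon, 18 apple, 26 licorice, all 37 blueberry, 3 lemon, 13 cherry, 13 vanilla — 3 + 7 + 18 + 26 + 37 + 3 + 13 + 13 = 120 jellybeans.
One more jellybean must push some flavor to its target, so 120 + 1 = 121.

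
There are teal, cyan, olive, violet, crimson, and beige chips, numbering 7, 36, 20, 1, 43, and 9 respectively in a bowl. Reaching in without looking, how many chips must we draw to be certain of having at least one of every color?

116

The hardest color to obtain is violet: we could draw every other chip first — 116 − 1 = 115 chips — without a single violet one.
The next draw must be violet, so 115 + 1 = 116.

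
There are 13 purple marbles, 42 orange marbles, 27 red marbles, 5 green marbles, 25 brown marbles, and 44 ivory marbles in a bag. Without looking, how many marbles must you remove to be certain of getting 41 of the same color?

In the worst case we take at most 40 of each color, but all 13 purple, all 27 red, all 5 green, and all 25 brown (fewer than 40), giving 13 + 40 + 27 + 5 + 25 + 40 = 150.
One more marble then forces some color to 41, so 150 + 1 = 151.

151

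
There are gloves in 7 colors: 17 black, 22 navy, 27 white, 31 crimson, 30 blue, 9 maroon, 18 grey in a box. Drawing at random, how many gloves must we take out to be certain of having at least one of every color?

The hardest color to obtain is maroon: we could draw every other glove first — 154 − 9 = 145 gloves — without a single maroon one.
The next draw must be maroon, so 145 + 1 = 146.

146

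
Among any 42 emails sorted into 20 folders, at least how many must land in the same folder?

3

The 42 emails fall into 20 folders.
If each of the 20 folders held at most 2, the total would be at most 20 × 2 = 40 < 42, a contradiction.
So at least one holds ⌈42/20⌉ = 3.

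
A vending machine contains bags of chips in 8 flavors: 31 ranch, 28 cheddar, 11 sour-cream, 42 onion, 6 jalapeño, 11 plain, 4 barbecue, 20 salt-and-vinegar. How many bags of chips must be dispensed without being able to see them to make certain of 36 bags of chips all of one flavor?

147

Treat the 8 flavors as pigeonholes.
In the worst case we take at most 35 of each flavor, but all 31 ranch, all 28 cheddar, all 11 sour-cream, all 6 jalapeño, all 11 plain, all 4 barbecue, and all 20 salt-and-vinegar (fewer than 35), giving 31 + 28 + 11 + 35 + 6 + 11 + 4 + 20 = 146.
One more bag of chips then forces some flavor to 36, so 146 + 1 = 147.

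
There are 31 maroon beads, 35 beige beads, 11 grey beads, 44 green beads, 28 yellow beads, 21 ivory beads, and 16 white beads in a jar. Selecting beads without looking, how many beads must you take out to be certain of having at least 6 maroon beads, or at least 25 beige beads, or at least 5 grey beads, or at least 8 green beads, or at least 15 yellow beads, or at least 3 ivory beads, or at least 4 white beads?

Each of the 7 colors has its own threshold; avoid all of them simultaneously.
The worst case stops just short of every target: 5 maroon, 24 beige, 4 grey, 7 green, 14 yellow, 2 ivory, 3 white — 5 + 24 + 4 + 7 + 14 + 2 + 3 = 59 beads.
One more bead must push some color to its target, so 59 + 1 = 60.

60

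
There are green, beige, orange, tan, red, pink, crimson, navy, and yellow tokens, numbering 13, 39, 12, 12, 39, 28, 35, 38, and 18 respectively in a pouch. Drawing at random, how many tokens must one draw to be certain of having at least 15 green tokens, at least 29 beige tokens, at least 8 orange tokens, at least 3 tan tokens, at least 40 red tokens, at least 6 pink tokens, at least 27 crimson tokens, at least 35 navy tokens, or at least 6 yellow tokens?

Each of the 9 colors has its own threshold; avoid all of them simultaneously.
The worst case stops just short of every target: all 13 green, 28 beige, 7 orange, 2 tan, 39 red, 5 pink, 26 crimson, 34 navy, 5 yellow — 13 + 28 + 7 + 2 + 39 + 5 + 26 + 34 + 5 = 159 tokens.
One more token must push some color to its target, so 159 + 1 = 160.

160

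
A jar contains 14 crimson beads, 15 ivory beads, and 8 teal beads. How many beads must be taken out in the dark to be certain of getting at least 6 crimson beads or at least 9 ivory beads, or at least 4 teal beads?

Each of the 3 colors has its own threshold; avoid all of them simultaneously.
The worst case stops just short of every target: 5 crimson, 8 ivory, 3 teal — 5 + 8 + 3 = 16 beads.
One more bead must push some color to its target, so 16 + 1 = 17.

17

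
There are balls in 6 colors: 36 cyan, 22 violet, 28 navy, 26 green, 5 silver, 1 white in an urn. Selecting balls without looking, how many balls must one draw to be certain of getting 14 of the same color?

59

Treat the 6 colors as pigeonholes.
In the worst case we take at most 13 of each color, but all 5 silver and all 1 white (fewer than 13), giving 13 + 13 + 13 + 13 + 5 + 1 = 58.
One more ball then forces some color to 14, so 58 + 1 = 59.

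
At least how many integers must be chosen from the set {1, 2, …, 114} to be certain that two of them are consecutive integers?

58

Partition {1, …, 114} into 57 pairs: {1,2}, {3,4}, …, {113,114}.
Choosing 57 integers — say the 57 even numbers 2, 4, …, 114 — takes one from each pair and avoids the property.
Choosing 58 forces two into the same pair by pigeonhole, and those are consecutive. So 58.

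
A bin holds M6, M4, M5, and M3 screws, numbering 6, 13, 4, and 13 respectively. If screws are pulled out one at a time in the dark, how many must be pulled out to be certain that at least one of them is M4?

24

The worst case draws every non-M4 screw first: 6 + 4 + 13 = 23.
The next draw is then forced to be M4, giving 23 + 1 = 24.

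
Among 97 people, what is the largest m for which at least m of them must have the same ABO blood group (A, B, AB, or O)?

The 97 people fall into 4 ABO blood groups.
If each of the 4 ABO blood groups held at most 24, the total would be at most 4 × 24 = 96 < 97, a contradiction.
So at least one holds ⌈97/4⌉ = 25.

25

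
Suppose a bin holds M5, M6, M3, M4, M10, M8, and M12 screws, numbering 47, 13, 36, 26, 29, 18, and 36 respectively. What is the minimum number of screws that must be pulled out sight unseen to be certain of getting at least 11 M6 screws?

To avoid M6 screws as long as possible, exhaust the other 6 sizes first.
The worst case draws every non-M6 screw first: 47 + 36 + 26 + 29 + 18 + 36 = 192.
The next 11 draws are then forced to be M6, giving 192 + 11 = 203.

203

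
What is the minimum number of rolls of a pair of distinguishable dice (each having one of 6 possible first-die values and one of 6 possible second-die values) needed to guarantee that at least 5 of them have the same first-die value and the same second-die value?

There are 6 × 6 = 36 (first-die value, second-die value) combinations acting as pigeonholes.
With 36 × 4 = 144 rolls of a pair of distinguishable dice we could place exactly 4 in each, with no (first-die value, second-die value) pair reaching 5.
One more forces some (first-die value, second-die value) pair to hold 5, so 144 + 1 = 145.

145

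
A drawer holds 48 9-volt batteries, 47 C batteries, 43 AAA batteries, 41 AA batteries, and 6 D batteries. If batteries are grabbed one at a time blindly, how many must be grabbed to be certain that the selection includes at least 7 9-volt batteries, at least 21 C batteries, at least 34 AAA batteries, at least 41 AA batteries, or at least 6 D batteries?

105

Each of the 5 types has its own threshold; avoid all of them simultaneously.
The worst case stops just short of every target: 6 9-volt, 20 C, 33 AAA, 40 AA, 5 D — 6 + 20 + 33 + 40 + 5 = 104 batteries.
One more battery must push some type to its target, so 104 + 1 = 105.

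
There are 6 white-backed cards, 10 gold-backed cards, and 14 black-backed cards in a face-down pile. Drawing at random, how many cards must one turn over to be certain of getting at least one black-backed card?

To avoid black-backed cards as long as possible, exhaust the other 2 back colors first.
The worst case draws every non-black-backed card first: 6 + 10 = 16.
The next draw is then forced to be black-backed, giving 16 + 1 = 17.

17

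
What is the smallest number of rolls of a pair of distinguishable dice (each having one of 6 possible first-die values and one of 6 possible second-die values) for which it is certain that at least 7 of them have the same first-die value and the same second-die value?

217

There are 6 × 6 = 36 (first-die value, second-die value) combinations acting as pigeonholes.
With 36 × 6 = 216 rolls of a pair of distinguishable dice we could place exactly 6 in each, with no (first-die value, second-die value) pair reaching 7.
One more forces some (first-die value, second-die value) pair to hold 7, so 216 + 1 = 217.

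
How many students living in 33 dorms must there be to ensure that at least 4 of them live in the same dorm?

100

There are 33 dorms acting as pigeonholes.
With 33 × 3 = 99 students we could place exactly 3 in each, with no class reaching 4.
One more forces some class to hold 4, so 99 + 1 = 100.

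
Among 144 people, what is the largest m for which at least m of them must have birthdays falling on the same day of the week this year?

If each of the 7 days of the week held at most 20, the total would be at most 7 × 20 = 140 < 144, a contradiction.
So at least one holds ⌈144/7⌉ = 21.

21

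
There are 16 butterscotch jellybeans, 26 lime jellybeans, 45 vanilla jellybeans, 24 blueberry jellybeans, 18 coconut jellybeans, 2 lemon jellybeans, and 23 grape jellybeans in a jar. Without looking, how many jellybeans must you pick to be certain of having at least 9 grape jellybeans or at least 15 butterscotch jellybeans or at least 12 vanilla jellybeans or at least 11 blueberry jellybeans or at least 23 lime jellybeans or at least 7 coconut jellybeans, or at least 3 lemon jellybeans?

The worst case stops just short of every target: 14 butterscotch, 22 lime, 11 vanilla, 10 blueberry, 6 coconut, 2 lemon, 8 grape — 14 + 22 + 11 + 10 + 6 + 2 + 8 = 73 jellybeans.
One more jellybean must push some flavor to its target, so 73 + 1 = 74.

74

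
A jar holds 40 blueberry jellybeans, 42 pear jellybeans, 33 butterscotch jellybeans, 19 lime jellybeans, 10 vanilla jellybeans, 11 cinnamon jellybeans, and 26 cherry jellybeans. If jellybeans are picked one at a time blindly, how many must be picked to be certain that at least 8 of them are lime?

The worst case draws every non-lime jellybean first: 40 + 42 + 33 + 10 + 11 + 26 = 162.
The next 8 draws are then forced to be lime, giving 162 + 8 = 170.

170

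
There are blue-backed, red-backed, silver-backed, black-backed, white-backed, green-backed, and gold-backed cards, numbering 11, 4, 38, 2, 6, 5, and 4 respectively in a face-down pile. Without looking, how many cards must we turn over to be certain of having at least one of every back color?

The hardest back color to obtain is black-backed: we could draw every other card first — 70 − 2 = 68 cards — without a single black-backed one.
The next draw must be black-backed, so 68 + 1 = 69.

69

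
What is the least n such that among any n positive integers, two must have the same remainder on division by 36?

37

Two integers differ by a multiple of 36 exactly when they share a remainder mod 36.
There are 36 residue classes mod 36, so 36 integers can all lie in distinct classes.
One more integer must repeat a residue, giving a difference divisible by 36. So n = 36 + 1 = 37.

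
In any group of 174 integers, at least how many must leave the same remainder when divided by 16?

If each of the 16 residue classes modulo 16 held at most 10, the total would be at most 16 × 10 = 160 < 174, a contradiction.
So at least one holds ⌈174/16⌉ = 11.

11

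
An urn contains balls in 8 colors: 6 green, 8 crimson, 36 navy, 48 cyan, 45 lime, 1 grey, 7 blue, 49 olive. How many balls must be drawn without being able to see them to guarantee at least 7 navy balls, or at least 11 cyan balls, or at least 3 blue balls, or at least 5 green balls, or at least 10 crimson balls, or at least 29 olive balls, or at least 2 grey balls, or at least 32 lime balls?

The worst case stops just short of every target: 4 green, all 8 crimson, 6 navy, 10 cyan, 31 lime, 1 grey, 2 blue, 28 olive — 4 + 8 + 6 + 10 + 31 + 1 + 2 + 28 = 90 balls.
One more ball must push some color to its target, so 90 + 1 = 91.

91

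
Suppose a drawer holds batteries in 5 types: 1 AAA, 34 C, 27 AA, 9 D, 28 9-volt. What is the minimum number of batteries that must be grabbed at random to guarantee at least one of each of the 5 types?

The hardest type to obtain is AAA: we could draw every other battery first — 99 − 1 = 98 batteries — without a single AAA one.
The next draw must be AAA, so 98 + 1 = 99.

99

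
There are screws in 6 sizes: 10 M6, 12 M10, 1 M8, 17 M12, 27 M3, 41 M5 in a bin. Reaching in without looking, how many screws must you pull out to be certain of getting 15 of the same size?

In the worst case we take at most 14 of each size, but all 10 M6, all 12 M10, and all 1 M8 (fewer than 14), giving 10 + 12 + 1 + 14 + 14 + 14 = 65.
One more screw then forces some size to 15, so 65 + 1 = 66.

66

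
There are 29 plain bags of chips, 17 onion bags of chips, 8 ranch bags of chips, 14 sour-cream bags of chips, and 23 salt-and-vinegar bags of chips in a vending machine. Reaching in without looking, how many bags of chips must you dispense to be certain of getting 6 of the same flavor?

Treat the 5 flavors as pigeonholes.
The worst case takes 5 bags of chips of each flavor without reaching 6 of any: 5 × 5 = 25.
The next bag of chips must bring some flavor to 6, so 25 + 1 = 26.

26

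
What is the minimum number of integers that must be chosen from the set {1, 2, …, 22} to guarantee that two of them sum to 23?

Partition {1, …, 22} into 11 pairs: {1,22}, {2,21}, …, {11,12}.
Choosing 11 integers — say the integers 1 through 11 — takes one from each pair and avoids the property.
Choosing 12 forces two into the same pair by pigeonhole, and those sum to 23. So 12.

12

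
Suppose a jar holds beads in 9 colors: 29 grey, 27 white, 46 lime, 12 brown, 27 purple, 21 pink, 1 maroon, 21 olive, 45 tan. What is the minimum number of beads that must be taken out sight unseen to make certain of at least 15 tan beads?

The worst case draws every non-tan bead first: 29 + 27 + 46 + 12 + 27 + 21 + 1 + 21 = 184.
The next 15 draws are then forced to be tan, giving 184 + 15 = 199.

199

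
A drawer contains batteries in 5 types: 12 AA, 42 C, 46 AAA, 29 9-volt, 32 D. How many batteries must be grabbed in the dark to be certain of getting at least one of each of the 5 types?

The hardest type to obtain is AA: we could draw every other battery first — 161 − 12 = 149 batteries — without a single AA one.
The next draw must be AA, so 149 + 1 = 150.

150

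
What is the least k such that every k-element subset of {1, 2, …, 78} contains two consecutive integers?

Partition {1, …, 78} into 39 pairs: {1,2}, {3,4}, …, {77,78}.
Choosing 39 integers — say the 39 even numbers 2, 4, …, 78 — takes one from each pair and avoids the property.
Choosing 40 forces two into the same pair by pigeonhole, and those are consecutive. So 40.

40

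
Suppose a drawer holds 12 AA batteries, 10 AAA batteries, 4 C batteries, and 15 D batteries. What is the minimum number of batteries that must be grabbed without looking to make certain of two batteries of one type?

5

The worst case takes 1 battery of each type without reaching 2 of any: 4 × 1 = 4.
The next battery must bring some type to 2, so 4 + 1 = 5.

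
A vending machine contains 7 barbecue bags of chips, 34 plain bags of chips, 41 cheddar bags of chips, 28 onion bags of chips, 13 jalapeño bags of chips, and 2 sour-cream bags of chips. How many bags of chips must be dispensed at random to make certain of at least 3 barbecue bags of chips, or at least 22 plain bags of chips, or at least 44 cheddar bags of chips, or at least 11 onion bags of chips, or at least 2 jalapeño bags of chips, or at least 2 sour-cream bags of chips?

77

The worst case stops just short of every target: 2 barbecue, 21 plain, all 41 cheddar, 10 onion, 1 jalapeño, 1 sour-cream — 2 + 21 + 41 + 10 + 1 + 1 = 76 bags of chips.
One more bag of chips must push some flavor to its target, so 76 + 1 = 77.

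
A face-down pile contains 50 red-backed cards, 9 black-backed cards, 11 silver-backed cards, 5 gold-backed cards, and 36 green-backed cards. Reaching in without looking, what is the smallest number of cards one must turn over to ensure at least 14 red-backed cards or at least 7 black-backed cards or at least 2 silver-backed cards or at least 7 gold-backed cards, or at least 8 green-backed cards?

33

Each of the 5 back colors has its own threshold; avoid all of them simultaneously.
The worst case stops just short of every target: 13 red-backed, 6 black-backed, 1 silver-backed, all 5 gold-backed, 7 green-backed — 13 + 6 + 1 + 5 + 7 = 32 cards.
One more card must push some back color to its target, so 32 + 1 = 33.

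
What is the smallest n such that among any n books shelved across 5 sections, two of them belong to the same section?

There are 5 sections acting as pigeonholes.
With 5 books we could place one in each, avoiding any repeat.
One more forces some class to hold 2, so 5 + 1 = 6.

6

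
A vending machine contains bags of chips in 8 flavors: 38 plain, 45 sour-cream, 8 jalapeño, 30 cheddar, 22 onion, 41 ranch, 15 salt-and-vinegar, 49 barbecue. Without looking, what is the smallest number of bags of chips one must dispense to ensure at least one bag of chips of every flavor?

241

The hardest flavor to obtain is jalapeño: we could draw every other bag of chips first — 248 − 8 = 240 bags of chips — without a single jalapeño one.
The next draw must be jalapeño, so 240 + 1 = 241.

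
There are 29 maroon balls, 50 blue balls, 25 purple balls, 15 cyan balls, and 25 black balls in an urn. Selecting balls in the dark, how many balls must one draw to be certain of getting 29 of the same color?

Treat the 5 colors as pigeonholes.
In the worst case we take at most 28 of each color, but all 25 purple, all 15 cyan, and all 25 black (fewer than 28), giving 28 + 28 + 25 + 15 + 25 = 121.
One more ball then forces some color to 29, so 121 + 1 = 122.

122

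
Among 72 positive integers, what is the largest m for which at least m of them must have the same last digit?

There are 10 possible last digits, which serve as the pigeonholes.
If each of the 10 possible last digits held at most 7, the total would be at most 10 × 7 = 70 < 72, a contradiction.
So at least one holds ⌈72/10⌉ = 8.

8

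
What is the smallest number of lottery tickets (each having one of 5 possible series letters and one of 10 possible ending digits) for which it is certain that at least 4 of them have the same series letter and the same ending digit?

There are 5 × 10 = 50 (series letter, ending digit) combinations acting as pigeonholes.
With 50 × 3 = 150 lottery tickets we could place exactly 3 in each, with no (series letter, ending digit) pair reaching 4.
One more forces some (series letter, ending digit) pair to hold 4, so 150 + 1 = 151.

151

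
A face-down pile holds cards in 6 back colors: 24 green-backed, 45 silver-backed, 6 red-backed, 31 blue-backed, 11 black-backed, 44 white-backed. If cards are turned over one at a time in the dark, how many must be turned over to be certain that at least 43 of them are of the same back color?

157

Treat the 6 back colors as pigeonholes.
In the worst case we take at most 42 of each back color, but all 24 green-backed, all 6 red-backed, all 31 blue-backed, and all 11 black-backed (fewer than 42), giving 24 + 42 + 6 + 31 + 11 + 42 = 156.
One more card then forces some back color to 43, so 156 + 1 = 157.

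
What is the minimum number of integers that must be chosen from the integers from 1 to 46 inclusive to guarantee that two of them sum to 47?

Partition {1, …, 46} into 23 pairs: {1,46}, {2,45}, …, {23,24}.
Choosing 23 integers — say the integers 1 through 23 — takes one from each pair and avoids the property.
Choosing 24 forces two into the same pair by pigeonhole, and those sum to 47. So 24.

24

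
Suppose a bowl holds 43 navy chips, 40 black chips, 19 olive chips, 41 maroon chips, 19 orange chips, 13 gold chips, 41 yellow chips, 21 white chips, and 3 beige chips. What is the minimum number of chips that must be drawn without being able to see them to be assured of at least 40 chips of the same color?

Treat the 9 colors as pigeonholes.
In the worst case we take at most 39 of each color, but all 19 olive, all 19 orange, all 13 gold, all 21 white, and all 3 beige (fewer than 39), giving 39 + 39 + 19 + 39 + 19 + 13 + 39 + 21 + 3 = 231.
One more chip then forces some color to 40, so 231 + 1 = 232.

232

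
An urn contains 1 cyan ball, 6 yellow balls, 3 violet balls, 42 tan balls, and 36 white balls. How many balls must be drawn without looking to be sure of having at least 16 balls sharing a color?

In the worst case we take at most 15 of each color, but all 1 cyan, all 6 yellow, and all 3 violet (fewer than 15), giving 1 + 6 + 3 + 15 + 15 = 40.
One more ball then forces some color to 16, so 40 + 1 = 41.

41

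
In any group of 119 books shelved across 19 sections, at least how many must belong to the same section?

If each of the 19 sections held at most 6, the total would be at most 19 × 6 = 114 < 119, a contradiction.
So at least one holds ⌈119/19⌉ = 7.

7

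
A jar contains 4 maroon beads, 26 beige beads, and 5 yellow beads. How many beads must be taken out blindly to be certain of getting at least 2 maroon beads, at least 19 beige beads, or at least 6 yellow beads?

25

The worst case stops just short of every target: 1 maroon, 18 beige, 5 yellow — 1 + 18 + 5 = 24 beads.
One more bead must push some color to its target, so 24 + 1 = 25.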